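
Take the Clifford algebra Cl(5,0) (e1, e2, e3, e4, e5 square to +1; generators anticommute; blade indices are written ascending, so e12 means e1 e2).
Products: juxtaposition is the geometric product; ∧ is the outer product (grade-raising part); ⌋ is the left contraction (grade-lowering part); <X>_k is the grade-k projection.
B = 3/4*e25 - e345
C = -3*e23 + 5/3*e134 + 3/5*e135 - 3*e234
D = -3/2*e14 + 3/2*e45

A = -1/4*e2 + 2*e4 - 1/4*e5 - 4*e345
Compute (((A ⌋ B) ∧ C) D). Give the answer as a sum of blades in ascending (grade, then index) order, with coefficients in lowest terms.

step 1: -4 + 3/16*e2 - 3/16*e5 + 1/4*e34 + 2*e35
step 2: 12*e23 - 20/3*e134 - 12/5*e135 + 12*e234 + 9/16*e235 - 5/16*e1234 - 9/80*e1235 + 5/16*e1345 - 9/16*e2345
step 3: 10*e3 - 15/32*e13 + 3/8*e23 - 15/32*e35 + 18*e123 + 18/5*e134 - 10*e135 - 27/32*e234 + 18*e235 - 18/5*e345 - 2853/160*e1234 - 21/16*e1235 + 2907/160*e2345 - 27/32*e12345
Answer: 10*e3 - 15/32*e13 + 3/8*e23 - 15/32*e35 + 18*e123 + 18/5*e134 - 10*e135 - 27/32*e234 + 18*e235 - 18/5*e345 - 2853/160*e1234 - 21/16*e1235 + 2907/160*e2345 - 27/32*e12345


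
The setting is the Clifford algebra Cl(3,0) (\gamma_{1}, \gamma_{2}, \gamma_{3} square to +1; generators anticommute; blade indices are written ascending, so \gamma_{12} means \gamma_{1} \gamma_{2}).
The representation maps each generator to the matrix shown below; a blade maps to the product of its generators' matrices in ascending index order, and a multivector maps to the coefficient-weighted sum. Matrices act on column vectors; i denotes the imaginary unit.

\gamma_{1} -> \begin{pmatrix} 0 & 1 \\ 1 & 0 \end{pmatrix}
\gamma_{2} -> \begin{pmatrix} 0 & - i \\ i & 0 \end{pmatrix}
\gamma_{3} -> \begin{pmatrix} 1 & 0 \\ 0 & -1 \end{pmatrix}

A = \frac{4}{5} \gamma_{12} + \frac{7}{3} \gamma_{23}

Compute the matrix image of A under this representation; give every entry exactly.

Bivector images (products of the table entries): rho(\gamma_{12}) = rho(\gamma_{1})rho(\gamma_{2}) = \begin{pmatrix} i & 0 \\ 0 & - i \end{pmatrix}; rho(\gamma_{23}) = rho(\gamma_{2})rho(\gamma_{3}) = \begin{pmatrix} 0 & i \\ i & 0 \end{pmatrix}.
M = (\frac{4}{5})*rho(\gamma_{12}) + (\frac{7}{3})*rho(\gamma_{23}), summed entrywise:
Answer: \begin{pmatrix} \frac{4 i}{5} & \frac{7 i}{3} \\ \frac{7 i}{3} & - \frac{4 i}{5} \end{pmatrix}


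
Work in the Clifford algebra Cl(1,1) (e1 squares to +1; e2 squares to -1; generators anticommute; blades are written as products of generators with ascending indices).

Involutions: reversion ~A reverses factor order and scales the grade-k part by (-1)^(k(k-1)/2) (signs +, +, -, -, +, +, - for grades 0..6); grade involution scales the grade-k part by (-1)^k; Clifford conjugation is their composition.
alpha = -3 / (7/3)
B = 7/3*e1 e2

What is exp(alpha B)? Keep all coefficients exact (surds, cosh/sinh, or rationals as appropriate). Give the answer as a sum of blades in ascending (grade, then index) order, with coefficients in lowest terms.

B^2 = (7/3)^2*(e1 e2)^2 = 49/9*(+1) = 49/9 (a basis 2-blade squares to minus the product of its generators' squares).
B^2 = 49/9 — the series telescopes hyperbolically here: l = 7/3, alpha*l = -3, so exp(alpha B) = cosh(-3) + (sinh(-3)/(7/3))*B = cosh(3) + (-3*sinh(3)/7)*B.
Answer: cosh(3) - sinh(3)*e1 e2


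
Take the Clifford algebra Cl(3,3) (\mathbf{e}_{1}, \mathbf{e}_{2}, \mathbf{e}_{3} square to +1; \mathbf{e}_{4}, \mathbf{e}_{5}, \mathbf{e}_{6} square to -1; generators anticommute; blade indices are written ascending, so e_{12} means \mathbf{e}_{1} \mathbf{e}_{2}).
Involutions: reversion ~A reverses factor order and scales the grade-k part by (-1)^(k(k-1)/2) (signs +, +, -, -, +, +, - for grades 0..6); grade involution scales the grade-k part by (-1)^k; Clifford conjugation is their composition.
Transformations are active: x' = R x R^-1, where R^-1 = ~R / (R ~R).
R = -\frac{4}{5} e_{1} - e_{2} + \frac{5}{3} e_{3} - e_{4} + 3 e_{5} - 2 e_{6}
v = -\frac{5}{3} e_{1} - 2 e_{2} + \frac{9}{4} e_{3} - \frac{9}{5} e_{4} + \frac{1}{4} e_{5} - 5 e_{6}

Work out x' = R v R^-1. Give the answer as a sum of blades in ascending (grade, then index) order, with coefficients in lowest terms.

~R = -\frac{4}{5} e_{1} - e_{2} + \frac{5}{3} e_{3} - e_{4} + 3 e_{5} - 2 e_{6}, and R ~R = -\frac{2156}{225}, so R^-1 = ~R / (-\frac{2156}{225}).
R v = -\frac{82}{15} - \frac{1}{15} e_{12} + \frac{44}{45} e_{13} - \frac{17}{75} e_{14} + \frac{24}{5} e_{15} + \frac{2}{3} e_{16} + \frac{13}{12} e_{23} - \frac{1}{5} e_{24} + \frac{23}{4} e_{25} + e_{26} - \frac{3}{4} e_{34} - \frac{19}{3} e_{35} - \frac{23}{6} e_{36} + \frac{103}{20} e_{45} + \frac{7}{5} e_{46} - \frac{29}{2} e_{56}
Answer: \frac{1219}{1617} e_{1} + \frac{463}{539} e_{2} - \frac{751}{2156} e_{3} + \frac{1776}{2695} e_{4} + \frac{6841}{2156} e_{5} + \frac{1465}{539} e_{6}


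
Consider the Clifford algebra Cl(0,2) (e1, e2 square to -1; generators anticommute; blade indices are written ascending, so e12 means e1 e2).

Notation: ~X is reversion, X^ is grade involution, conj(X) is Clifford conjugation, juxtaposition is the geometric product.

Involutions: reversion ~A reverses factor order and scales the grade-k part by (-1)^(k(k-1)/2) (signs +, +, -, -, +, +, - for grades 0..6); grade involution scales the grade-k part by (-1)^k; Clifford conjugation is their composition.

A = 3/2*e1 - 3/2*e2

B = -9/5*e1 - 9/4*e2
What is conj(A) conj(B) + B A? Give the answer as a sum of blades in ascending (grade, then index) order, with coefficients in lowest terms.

first term: -27/40 - 243/40*e12
second term: -27/40 + 243/40*e12
Answer: -27/20


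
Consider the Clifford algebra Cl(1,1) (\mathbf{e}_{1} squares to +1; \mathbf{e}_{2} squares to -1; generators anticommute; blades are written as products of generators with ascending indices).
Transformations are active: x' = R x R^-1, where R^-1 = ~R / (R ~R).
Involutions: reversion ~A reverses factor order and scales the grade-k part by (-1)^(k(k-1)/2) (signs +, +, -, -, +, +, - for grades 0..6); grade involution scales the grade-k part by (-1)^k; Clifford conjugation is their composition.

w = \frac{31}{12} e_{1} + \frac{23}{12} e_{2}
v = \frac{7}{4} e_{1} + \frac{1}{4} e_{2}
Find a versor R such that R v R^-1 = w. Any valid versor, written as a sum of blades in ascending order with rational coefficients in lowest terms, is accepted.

Take R = v + w = \frac{13}{3} e_{1} + \frac{13}{6} e_{2}. Because q(v) = q(w) = 3, conjugation by R sends v exactly to w.
Answer: \frac{13}{3} e_{1} + \frac{13}{6} e_{2}


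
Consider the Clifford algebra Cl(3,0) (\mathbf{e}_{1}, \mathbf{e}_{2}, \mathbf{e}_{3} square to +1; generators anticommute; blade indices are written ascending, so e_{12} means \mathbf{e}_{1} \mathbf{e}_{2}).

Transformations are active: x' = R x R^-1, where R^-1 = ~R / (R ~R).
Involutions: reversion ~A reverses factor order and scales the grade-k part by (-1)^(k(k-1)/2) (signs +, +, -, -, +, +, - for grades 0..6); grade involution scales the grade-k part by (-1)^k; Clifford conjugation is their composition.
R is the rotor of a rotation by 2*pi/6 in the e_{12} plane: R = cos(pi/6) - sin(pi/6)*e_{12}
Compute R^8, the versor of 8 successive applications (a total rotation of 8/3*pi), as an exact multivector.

Because a rotor carries half the rotation angle, composing 8 copies of this e_{12}-plane rotor multiplies the phase: 8*(pi/6) = \frac{4 \pi}{3}, hence R^8 = cos(\frac{4 \pi}{3}) - sin(\frac{4 \pi}{3})*e_{12}.
cos(\frac{4 \pi}{3}) = - \frac{1}{2} and sin(\frac{4 \pi}{3}) = - \frac{\sqrt{3}}{2}, so R^8 = -\frac{1}{2} + \frac{\sqrt{3}}{2} e_{12}. The net rotation is 2/3*pi (after discarding 1 full turn, each of which contributes a factor -1 to the rotor); the rotor keeps the half-angle phase exactly.
Answer: -\frac{1}{2} + \frac{\sqrt{3}}{2} e_{12}


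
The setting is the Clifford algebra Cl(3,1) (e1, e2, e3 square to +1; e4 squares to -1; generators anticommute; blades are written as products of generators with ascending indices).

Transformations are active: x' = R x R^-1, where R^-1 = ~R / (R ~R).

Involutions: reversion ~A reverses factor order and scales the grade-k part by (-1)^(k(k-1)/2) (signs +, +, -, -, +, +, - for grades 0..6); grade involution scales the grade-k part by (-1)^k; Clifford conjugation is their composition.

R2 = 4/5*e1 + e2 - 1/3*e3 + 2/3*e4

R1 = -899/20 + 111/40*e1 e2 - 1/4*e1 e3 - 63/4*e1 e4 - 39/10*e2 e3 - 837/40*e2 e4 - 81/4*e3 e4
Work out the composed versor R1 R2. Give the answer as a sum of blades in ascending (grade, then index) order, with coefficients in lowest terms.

Distribute over the terms of R2 (each basis-blade product reordered to ascending indices, repeated generators contracted through their squares):
R1 (4/5*e1) = -899/25*e1 - 111/50*e2 + 1/5*e3 + 63/5*e4 - 78/25*e1 e2 e3 - 837/50*e1 e2 e4 - 81/5*e1 e3 e4
R1 (e2) = 111/40*e1 - 899/20*e2 + 39/10*e3 + 837/40*e4 + 1/4*e1 e2 e3 + 63/4*e1 e2 e4 - 81/4*e2 e3 e4
R1 (-1/3*e3) = 1/12*e1 + 13/10*e2 + 899/60*e3 - 27/4*e4 - 37/40*e1 e2 e3 - 21/4*e1 e3 e4 - 279/40*e2 e3 e4
R1 (2/3*e4) = 21/2*e1 + 279/20*e2 + 27/2*e3 - 899/30*e4 + 37/20*e1 e2 e4 - 1/6*e1 e3 e4 - 13/5*e2 e3 e4
Summing the partial products and collecting blades:
Answer: -13561/600*e1 - 798/25*e2 + 391/12*e3 - 383/120*e4 - 759/200*e1 e2 e3 + 43/50*e1 e2 e4 - 1297/60*e1 e3 e4 - 1193/40*e2 e3 e4


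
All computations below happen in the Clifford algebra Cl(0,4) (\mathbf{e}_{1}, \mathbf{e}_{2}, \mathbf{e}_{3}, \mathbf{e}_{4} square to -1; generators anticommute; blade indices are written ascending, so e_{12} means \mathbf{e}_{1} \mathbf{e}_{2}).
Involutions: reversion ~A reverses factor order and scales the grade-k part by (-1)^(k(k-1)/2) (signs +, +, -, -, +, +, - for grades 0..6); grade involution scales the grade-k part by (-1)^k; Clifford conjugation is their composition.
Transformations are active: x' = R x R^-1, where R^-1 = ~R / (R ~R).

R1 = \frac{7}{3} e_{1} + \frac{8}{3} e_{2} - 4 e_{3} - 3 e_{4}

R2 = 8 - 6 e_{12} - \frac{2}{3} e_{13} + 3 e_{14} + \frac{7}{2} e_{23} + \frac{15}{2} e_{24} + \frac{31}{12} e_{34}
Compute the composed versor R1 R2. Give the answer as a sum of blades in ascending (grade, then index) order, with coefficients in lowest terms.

Distribute over the terms of R1 (each basis-blade product reordered to ascending indices, repeated generators contracted through their squares):
(\frac{7}{3} e_{1}) R2 = \frac{56}{3} e_{1} + 14 e_{2} + \frac{14}{9} e_{3} - 7 e_{4} + \frac{49}{6} e_{123} + \frac{35}{2} e_{124} + \frac{217}{36} e_{134}
(\frac{8}{3} e_{2}) R2 = -16 e_{1} + \frac{64}{3} e_{2} - \frac{28}{3} e_{3} - 20 e_{4} + \frac{16}{9} e_{123} - 8 e_{124} + \frac{62}{9} e_{234}
(-4 e_{3}) R2 = \frac{8}{3} e_{1} - 14 e_{2} - 32 e_{3} + \frac{31}{3} e_{4} + 24 e_{123} + 12 e_{134} + 30 e_{234}
(-3 e_{4}) R2 = -9 e_{1} - \frac{45}{2} e_{2} - \frac{31}{4} e_{3} - 24 e_{4} + 18 e_{124} + 2 e_{134} - \frac{21}{2} e_{234}
Summing the partial products and collecting blades:
Answer: -\frac{11}{3} e_{1} - \frac{7}{6} e_{2} - \frac{1711}{36} e_{3} - \frac{122}{3} e_{4} + \frac{611}{18} e_{123} + \frac{55}{2} e_{124} + \frac{721}{36} e_{134} + \frac{475}{18} e_{234}


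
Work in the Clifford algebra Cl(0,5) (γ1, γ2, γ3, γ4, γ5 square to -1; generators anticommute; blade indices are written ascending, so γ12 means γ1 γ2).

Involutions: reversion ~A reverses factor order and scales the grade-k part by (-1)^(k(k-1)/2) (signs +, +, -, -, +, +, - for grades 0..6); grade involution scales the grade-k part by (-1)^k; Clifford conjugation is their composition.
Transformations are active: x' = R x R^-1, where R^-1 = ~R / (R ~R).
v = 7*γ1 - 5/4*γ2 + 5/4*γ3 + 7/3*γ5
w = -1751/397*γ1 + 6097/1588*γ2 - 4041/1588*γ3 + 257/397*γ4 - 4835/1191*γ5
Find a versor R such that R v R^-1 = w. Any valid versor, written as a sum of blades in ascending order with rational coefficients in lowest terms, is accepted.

The midline construction: v and w both square to -4145/72, so reflecting in their sum 1028/397*γ1 + 1028/397*γ2 - 514/397*γ3 + 257/397*γ4 - 2056/1191*γ5 exchanges them.
Answer: 1028/397*γ1 + 1028/397*γ2 - 514/397*γ3 + 257/397*γ4 - 2056/1191*γ5


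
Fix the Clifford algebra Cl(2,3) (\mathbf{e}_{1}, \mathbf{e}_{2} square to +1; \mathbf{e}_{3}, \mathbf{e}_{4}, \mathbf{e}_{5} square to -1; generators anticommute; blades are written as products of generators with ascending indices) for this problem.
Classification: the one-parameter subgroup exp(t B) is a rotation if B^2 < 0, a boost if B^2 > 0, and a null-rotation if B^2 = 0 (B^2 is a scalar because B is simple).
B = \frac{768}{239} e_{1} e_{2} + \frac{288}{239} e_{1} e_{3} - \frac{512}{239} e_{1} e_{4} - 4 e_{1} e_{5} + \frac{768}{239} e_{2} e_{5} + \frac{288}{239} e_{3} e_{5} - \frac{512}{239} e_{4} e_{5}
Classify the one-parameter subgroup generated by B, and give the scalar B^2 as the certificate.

B^2 term by term: the squares give (\frac{768}{239})^2*(e_{1} e_{2})^2 + (\frac{288}{239})^2*(e_{1} e_{3})^2 + (-\frac{512}{239})^2*(e_{1} e_{4})^2 + (-4)^2*(e_{1} e_{5})^2 + (\frac{768}{239})^2*(e_{2} e_{5})^2 + (\frac{288}{239})^2*(e_{3} e_{5})^2 + (-\frac{512}{239})^2*(e_{4} e_{5})^2 = \frac{589824}{57121}*(-1) + \frac{82944}{57121}*(+1) + \frac{262144}{57121}*(+1) + 16*(+1) + \frac{589824}{57121}*(+1) + \frac{82944}{57121}*(-1) + \frac{262144}{57121}*(-1) = 16 (each basis 2-blade squares to minus the product of its generators' squares); cross terms between blades sharing an index anticommute and cancel; the commuting (index-disjoint) pairs give grade-4 terms 2*c*c'*(blade product), which cancel blade by blade — e_{1} e_{2} e_{3} e_{5}: \frac{442368}{57121} - \frac{442368}{57121} = 0; e_{1} e_{2} e_{4} e_{5}: -\frac{786432}{57121} + \frac{786432}{57121} = 0; e_{1} e_{3} e_{4} e_{5}: -\frac{294912}{57121} + \frac{294912}{57121} = 0 — confirming B is simple. So B^2 = 16.
Answer: boost, certificate B^2 = 16. Check the certificate: B^2 = 16, and that sign is decisive whatever form B takes.


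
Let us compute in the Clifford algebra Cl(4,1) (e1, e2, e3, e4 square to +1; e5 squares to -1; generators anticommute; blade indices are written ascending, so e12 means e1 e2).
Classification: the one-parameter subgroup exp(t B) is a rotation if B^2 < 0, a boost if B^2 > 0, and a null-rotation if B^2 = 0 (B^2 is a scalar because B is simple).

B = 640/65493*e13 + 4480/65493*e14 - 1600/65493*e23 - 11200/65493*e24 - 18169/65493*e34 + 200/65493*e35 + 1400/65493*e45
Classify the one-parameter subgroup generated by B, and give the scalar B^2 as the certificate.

B^2 term by term: the squares give (640/65493)^2*(e13)^2 + (4480/65493)^2*(e14)^2 + (-1600/65493)^2*(e23)^2 + (-11200/65493)^2*(e24)^2 + (-18169/65493)^2*(e34)^2 + (200/65493)^2*(e35)^2 + (1400/65493)^2*(e45)^2 = 409600/4289333049*(-1) + 20070400/4289333049*(-1) + 2560000/4289333049*(-1) + 125440000/4289333049*(-1) + 330112561/4289333049*(-1) + 40000/4289333049*(+1) + 1960000/4289333049*(+1) = -1/9 (each basis 2-blade squares to minus the product of its generators' squares); cross terms between blades sharing an index anticommute and cancel; the commuting (index-disjoint) pairs give grade-4 terms 2*c*c'*(blade product), which cancel blade by blade — e1234: 14336000/4289333049 - 14336000/4289333049 = 0; e1345: 1792000/4289333049 - 1792000/4289333049 = 0; e2345: -4480000/4289333049 + 4480000/4289333049 = 0 — confirming B is simple. So B^2 = -1/9.
Answer: rotation, certificate B^2 = -1/9. B^2 = -1/9 is basis-independent, so its sign is the whole story.


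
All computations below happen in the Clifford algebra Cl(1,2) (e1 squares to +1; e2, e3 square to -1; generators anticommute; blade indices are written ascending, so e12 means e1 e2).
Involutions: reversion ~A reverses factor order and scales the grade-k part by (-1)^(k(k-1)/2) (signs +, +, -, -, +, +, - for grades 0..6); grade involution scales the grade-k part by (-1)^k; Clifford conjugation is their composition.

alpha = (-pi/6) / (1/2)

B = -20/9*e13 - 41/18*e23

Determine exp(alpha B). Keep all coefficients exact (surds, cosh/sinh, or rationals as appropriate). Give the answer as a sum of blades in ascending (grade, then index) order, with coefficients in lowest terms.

B^2 term by term: the squares give (-20/9)^2*(e13)^2 + (-41/18)^2*(e23)^2 = 400/81*(+1) + 1681/324*(-1) = -1/4 (each basis 2-blade squares to minus the product of its generators' squares); cross terms between blades sharing an index anticommute and cancel. So B^2 = -1/4.
B^2 = -1/4 — B^2 < 0, so the exponential closes trigonometrically: l = 1/2, alpha*l = -pi/6, so exp(alpha B) = cos(-pi/6) + (sin(-pi/6)/(1/2))*B = sqrt(3)/2 + (-1)*B.
Answer: sqrt(3)/2 + 20/9*e13 + 41/18*e23


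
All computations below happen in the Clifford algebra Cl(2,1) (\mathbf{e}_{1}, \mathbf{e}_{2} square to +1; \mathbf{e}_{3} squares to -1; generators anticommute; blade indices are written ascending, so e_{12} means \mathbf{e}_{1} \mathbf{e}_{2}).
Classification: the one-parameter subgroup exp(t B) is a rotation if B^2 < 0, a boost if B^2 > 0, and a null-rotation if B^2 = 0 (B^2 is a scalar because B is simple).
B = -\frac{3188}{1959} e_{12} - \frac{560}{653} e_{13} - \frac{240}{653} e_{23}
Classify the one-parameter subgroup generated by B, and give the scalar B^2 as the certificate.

B^2 term by term: the squares give (-\frac{3188}{1959})^2*(e_{12})^2 + (-\frac{560}{653})^2*(e_{13})^2 + (-\frac{240}{653})^2*(e_{23})^2 = \frac{10163344}{3837681}*(-1) + \frac{313600}{426409}*(+1) + \frac{57600}{426409}*(+1) = -\frac{16}{9} (each basis 2-blade squares to minus the product of its generators' squares); cross terms between blades sharing an index anticommute and cancel. So B^2 = -\frac{16}{9}.
Answer: rotation, certificate B^2 = -\frac{16}{9}. Certificate logic: -\frac{16}{9} is a conjugation-invariant scalar, so its sign fixes rotation versus boost versus null-rotation outright.


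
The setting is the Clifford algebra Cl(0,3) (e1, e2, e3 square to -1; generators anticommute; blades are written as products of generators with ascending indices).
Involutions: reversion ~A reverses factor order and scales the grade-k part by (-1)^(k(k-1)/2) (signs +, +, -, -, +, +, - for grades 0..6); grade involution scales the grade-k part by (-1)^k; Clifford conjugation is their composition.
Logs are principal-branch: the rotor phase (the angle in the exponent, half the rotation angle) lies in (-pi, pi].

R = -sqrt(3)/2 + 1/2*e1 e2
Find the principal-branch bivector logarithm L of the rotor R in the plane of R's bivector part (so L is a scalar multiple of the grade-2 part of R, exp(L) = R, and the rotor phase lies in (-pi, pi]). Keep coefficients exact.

The scalar part of R is -sqrt(3)/2, which pins the rotor phase on the principal branch; dividing the bivector part by the sine of that phase recovers the unit plane, and L is the phase times that plane.
Concretely: cos(phase) = -sqrt(3)/2 gives phase = ±5*pi/6, and since phase/sin(phase) is even the sign is immaterial: L = (phase/sin(phase)) * <R>_2 = (5*pi/3) * <R>_2.
Answer: 5*pi/6*e1 e2


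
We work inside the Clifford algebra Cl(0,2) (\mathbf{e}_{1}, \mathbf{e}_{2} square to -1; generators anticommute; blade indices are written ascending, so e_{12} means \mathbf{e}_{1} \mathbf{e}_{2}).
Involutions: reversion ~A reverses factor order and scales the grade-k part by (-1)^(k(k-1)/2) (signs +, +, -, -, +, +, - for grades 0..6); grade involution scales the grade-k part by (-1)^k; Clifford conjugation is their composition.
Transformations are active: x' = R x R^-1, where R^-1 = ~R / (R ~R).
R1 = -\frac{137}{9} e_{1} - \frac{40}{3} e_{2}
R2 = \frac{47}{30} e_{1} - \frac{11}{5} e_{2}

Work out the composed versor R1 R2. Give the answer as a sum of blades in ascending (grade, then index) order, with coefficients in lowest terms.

Distribute over the terms of R1 (each basis-blade product reordered to ascending indices, repeated generators contracted through their squares):
(-\frac{137}{9} e_{1}) R2 = \frac{6439}{270} + \frac{1507}{45} e_{12}
(-\frac{40}{3} e_{2}) R2 = -\frac{88}{3} + \frac{188}{9} e_{12}
Summing the partial products and collecting blades:
Answer: -\frac{1481}{270} + \frac{2447}{45} e_{12}


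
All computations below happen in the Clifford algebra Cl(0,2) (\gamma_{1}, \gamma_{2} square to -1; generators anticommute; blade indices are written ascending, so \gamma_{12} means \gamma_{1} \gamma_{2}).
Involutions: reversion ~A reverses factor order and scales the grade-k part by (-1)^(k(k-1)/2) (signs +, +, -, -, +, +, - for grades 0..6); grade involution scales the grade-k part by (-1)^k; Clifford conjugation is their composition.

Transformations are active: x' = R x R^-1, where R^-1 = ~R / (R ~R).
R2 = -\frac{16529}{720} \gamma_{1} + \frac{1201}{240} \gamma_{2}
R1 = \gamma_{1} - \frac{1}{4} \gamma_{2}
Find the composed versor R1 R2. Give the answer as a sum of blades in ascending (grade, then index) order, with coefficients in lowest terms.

Distribute over the terms of R1 (each basis-blade product reordered to ascending indices, repeated generators contracted through their squares):
(\gamma_{1}) R2 = \frac{16529}{720} + \frac{1201}{240} \gamma_{12}
(-\frac{1}{4} \gamma_{2}) R2 = \frac{1201}{960} - \frac{16529}{2880} \gamma_{12}
Summing the partial products and collecting blades:
Answer: \frac{69719}{2880} - \frac{2117}{2880} \gamma_{12}


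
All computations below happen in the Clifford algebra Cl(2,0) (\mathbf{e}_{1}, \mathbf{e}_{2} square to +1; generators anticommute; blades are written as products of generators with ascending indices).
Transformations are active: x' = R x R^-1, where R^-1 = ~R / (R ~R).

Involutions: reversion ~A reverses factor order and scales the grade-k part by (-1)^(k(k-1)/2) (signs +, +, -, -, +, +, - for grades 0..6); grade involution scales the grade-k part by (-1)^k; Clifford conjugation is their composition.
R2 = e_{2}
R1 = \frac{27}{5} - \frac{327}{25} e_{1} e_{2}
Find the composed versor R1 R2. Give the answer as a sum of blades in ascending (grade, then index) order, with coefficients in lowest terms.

Distribute over the terms of R2 (each basis-blade product reordered to ascending indices, repeated generators contracted through their squares):
R1 (e_{2}) = -\frac{327}{25} e_{1} + \frac{27}{5} e_{2}
Answer: -\frac{327}{25} e_{1} + \frac{27}{5} e_{2}


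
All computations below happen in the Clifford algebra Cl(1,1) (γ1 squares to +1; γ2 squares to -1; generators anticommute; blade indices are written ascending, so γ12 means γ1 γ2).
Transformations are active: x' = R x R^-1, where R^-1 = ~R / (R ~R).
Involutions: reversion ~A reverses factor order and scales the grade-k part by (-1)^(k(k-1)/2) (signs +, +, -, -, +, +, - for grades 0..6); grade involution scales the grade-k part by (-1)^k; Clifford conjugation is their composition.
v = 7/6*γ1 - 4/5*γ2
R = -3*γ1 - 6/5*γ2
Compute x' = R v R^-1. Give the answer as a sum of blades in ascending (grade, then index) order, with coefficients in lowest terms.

~R = -3*γ1 - 6/5*γ2, and R ~R = 189/25, so R^-1 = ~R / (189/25).
R v = -223/50 + 19/5*γ12
Answer: 299/126*γ1 + 698/315*γ2


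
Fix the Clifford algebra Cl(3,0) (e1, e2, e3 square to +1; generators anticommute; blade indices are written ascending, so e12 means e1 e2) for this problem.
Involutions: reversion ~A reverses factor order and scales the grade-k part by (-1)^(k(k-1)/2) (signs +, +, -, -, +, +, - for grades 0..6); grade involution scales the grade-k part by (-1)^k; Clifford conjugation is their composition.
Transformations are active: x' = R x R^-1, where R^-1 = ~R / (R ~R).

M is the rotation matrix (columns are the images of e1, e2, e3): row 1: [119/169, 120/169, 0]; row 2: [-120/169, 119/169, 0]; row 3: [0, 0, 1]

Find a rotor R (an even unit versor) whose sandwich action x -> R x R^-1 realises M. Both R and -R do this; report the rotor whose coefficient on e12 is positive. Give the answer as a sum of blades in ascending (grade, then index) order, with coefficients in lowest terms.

Method: write R = a + b12*e12 + b13*e13 + b23*e23 with a^2 + b12^2 + b13^2 + b23^2 = 1 (so R^-1 = ~R). Expanding the columns R e_j ~R gives tr M = 4a^2 - 1 and, from the antisymmetric part, M21 - M12 = -4a*b12, M13 - M31 = 4a*b13, M32 - M23 = -4a*b23.
Here tr M = 407/169, so a^2 = (1 + tr M)/4 = 144/169 and a = ±12/13. Taking a = 12/13: M21 - M12 = -240/169, M13 - M31 = 0, M32 - M23 = 0, giving b12 = 5/13, b13 = 0, b23 = 0, i.e. R = 12/13 + 5/13*e12.
Its e12 coefficient is already positive.
Answer: 12/13 + 5/13*e12. Sheet selection: the two-to-one cover makes ±R indistinguishable at the matrix level (trace 407/169), so uniqueness comes from the required sign on e12.


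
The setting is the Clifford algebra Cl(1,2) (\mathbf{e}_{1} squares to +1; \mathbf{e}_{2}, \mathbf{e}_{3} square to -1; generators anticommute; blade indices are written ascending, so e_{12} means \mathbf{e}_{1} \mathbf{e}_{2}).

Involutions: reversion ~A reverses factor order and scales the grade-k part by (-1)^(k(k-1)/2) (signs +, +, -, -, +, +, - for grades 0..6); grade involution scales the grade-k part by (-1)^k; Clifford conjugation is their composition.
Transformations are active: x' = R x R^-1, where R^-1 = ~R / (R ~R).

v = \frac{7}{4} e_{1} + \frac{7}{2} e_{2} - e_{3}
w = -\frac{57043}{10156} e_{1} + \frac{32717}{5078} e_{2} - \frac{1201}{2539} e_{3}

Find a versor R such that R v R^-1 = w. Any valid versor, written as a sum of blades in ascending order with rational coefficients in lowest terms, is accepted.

Sketch: the shared square -\frac{163}{16} makes R = v + w = -\frac{19635}{5078} e_{1} + \frac{25245}{2539} e_{2} - \frac{3740}{2539} e_{3} the natural versor; its sandwich fixes that direction, negates (v - w)/2, and sends v to w.
Answer: -\frac{19635}{5078} e_{1} + \frac{25245}{2539} e_{2} - \frac{3740}{2539} e_{3}


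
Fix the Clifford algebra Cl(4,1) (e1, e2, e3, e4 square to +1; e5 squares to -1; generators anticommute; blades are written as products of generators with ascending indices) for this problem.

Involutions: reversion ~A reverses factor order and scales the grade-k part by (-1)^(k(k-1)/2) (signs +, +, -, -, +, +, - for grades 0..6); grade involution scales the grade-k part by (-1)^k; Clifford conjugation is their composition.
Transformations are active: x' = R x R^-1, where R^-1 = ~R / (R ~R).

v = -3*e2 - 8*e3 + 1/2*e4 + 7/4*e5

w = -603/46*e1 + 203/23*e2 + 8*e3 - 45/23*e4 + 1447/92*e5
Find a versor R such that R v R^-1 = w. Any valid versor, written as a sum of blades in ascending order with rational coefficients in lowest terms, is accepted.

The midline construction: v and w both square to 1123/16, so reflecting in their sum -603/46*e1 + 134/23*e2 - 67/46*e4 + 402/23*e5 exchanges them.
Answer: -603/46*e1 + 134/23*e2 - 67/46*e4 + 402/23*e5


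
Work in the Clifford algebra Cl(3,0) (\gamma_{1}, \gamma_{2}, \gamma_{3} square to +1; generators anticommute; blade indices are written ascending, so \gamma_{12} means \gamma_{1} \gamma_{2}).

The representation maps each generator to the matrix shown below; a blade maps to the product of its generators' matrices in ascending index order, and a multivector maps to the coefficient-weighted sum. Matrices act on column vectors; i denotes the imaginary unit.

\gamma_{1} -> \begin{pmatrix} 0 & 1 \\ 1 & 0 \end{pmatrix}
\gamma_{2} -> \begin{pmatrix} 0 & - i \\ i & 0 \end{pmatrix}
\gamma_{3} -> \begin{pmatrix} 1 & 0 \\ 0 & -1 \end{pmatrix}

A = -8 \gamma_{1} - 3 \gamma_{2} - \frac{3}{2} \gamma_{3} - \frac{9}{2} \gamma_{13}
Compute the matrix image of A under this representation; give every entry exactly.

Bivector images (products of the table entries): rho(\gamma_{13}) = rho(\gamma_{1})rho(\gamma_{3}) = \begin{pmatrix} 0 & -1 \\ 1 & 0 \end{pmatrix}.
M = (-8)*rho(\gamma_{1}) + (-3)*rho(\gamma_{2}) + (-\frac{3}{2})*rho(\gamma_{3}) + (-\frac{9}{2})*rho(\gamma_{13}), summed entrywise:
Answer: \begin{pmatrix} - \frac{3}{2} & - \frac{7}{2} + 3 i \\ - \frac{25}{2} - 3 i & \frac{3}{2} \end{pmatrix}


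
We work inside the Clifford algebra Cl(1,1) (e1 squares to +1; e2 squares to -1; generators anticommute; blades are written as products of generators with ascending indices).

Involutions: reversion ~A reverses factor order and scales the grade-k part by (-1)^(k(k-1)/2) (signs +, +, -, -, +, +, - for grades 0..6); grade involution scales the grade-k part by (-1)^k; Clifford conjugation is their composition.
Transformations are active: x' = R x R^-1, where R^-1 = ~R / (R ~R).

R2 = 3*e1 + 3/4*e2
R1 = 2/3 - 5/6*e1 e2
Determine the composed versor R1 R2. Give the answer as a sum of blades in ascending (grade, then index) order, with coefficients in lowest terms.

Distribute over the terms of R1 (each basis-blade product reordered to ascending indices, repeated generators contracted through their squares):
(2/3) R2 = 2*e1 + 1/2*e2
(-5/6*e1 e2) R2 = 5/8*e1 + 5/2*e2
Summing the partial products and collecting blades:
Answer: 21/8*e1 + 3*e2


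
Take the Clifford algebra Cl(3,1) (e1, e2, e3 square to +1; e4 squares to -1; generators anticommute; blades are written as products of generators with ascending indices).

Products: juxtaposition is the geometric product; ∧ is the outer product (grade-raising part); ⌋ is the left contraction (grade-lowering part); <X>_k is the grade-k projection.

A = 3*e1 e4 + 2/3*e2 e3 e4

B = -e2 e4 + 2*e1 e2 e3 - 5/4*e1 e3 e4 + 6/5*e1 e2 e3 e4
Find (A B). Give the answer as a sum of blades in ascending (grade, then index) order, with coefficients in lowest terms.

step 1: -4/5*e1 + 53/12*e3 - 13/6*e1 e2 + 4/3*e1 e4 + 18/5*e2 e3 - 6*e2 e3 e4
Answer: -4/5*e1 + 53/12*e3 - 13/6*e1 e2 + 4/3*e1 e4 + 18/5*e2 e3 - 6*e2 e3 e4


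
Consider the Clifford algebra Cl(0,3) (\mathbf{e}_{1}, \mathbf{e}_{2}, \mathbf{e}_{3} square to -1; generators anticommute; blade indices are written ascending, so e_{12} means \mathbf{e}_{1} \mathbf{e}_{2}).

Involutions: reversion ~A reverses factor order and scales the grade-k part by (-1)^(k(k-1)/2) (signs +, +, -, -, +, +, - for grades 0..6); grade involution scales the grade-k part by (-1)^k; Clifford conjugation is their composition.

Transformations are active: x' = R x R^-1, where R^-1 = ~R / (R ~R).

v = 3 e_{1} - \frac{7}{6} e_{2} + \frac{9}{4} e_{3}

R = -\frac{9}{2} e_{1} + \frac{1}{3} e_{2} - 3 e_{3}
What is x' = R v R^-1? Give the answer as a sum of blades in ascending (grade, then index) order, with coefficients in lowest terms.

~R = -\frac{9}{2} e_{1} + \frac{1}{3} e_{2} - 3 e_{3}, and R ~R = -\frac{1057}{36}, so R^-1 = ~R / (-\frac{1057}{36}).
R v = \frac{743}{36} + \frac{17}{4} e_{12} - \frac{9}{8} e_{13} - \frac{11}{4} e_{23}
Answer: \frac{3516}{1057} e_{1} + \frac{4427}{6342} e_{2} + \frac{8319}{4228} e_{3}


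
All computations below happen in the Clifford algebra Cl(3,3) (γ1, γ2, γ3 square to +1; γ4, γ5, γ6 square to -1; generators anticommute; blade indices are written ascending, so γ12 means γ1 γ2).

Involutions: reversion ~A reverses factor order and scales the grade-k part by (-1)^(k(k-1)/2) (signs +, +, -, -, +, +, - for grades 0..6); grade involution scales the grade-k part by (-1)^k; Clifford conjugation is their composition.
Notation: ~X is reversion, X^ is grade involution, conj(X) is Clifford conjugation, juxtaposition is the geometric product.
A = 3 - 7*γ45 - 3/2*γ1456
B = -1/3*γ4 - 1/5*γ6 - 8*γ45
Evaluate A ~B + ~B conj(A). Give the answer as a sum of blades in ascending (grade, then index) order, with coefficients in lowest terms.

first term: 56 - γ4 + 7/3*γ5 - 3/5*γ6 + 12*γ16 + 24*γ45 - 3/10*γ145 - 1/2*γ156 + 7/5*γ456
second term: -56 - γ4 + 7/3*γ5 - 3/5*γ6 + 12*γ16 + 24*γ45 + 3/10*γ145 + 1/2*γ156 - 7/5*γ456
Answer: -2*γ4 + 14/3*γ5 - 6/5*γ6 + 24*γ16 + 48*γ45


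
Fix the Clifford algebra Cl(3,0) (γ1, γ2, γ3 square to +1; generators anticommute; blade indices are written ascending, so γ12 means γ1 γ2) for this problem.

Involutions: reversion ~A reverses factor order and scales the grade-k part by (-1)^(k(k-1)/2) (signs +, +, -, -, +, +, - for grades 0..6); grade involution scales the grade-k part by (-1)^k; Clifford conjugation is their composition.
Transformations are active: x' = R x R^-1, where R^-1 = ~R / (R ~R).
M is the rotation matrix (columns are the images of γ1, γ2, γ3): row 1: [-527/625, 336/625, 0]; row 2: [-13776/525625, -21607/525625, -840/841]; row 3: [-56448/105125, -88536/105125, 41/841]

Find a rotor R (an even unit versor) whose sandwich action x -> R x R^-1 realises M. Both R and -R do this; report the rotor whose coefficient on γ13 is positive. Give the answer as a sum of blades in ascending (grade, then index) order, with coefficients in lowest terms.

Method: write R = a + b12*γ12 + b13*γ13 + b23*γ23 with a^2 + b12^2 + b13^2 + b23^2 = 1 (so R^-1 = ~R). Expanding the columns R e_j ~R gives tr M = 4a^2 - 1 and, from the antisymmetric part, M21 - M12 = -4a*b12, M13 - M31 = 4a*b13, M32 - M23 = -4a*b23.
Here tr M = -439189/525625, so a^2 = (1 + tr M)/4 = 21609/525625 and a = ±147/725. Taking a = 147/725: M21 - M12 = -296352/525625, M13 - M31 = 56448/105125, M32 - M23 = 16464/105125, giving b12 = 504/725, b13 = 96/145, b23 = -28/145, i.e. R = 147/725 + 504/725*γ12 + 96/145*γ13 - 28/145*γ23.
Its γ13 coefficient is already positive.
Answer: 147/725 + 504/725*γ12 + 96/145*γ13 - 28/145*γ23. Recall the cover is two-to-one: with M of trace -439189/525625, both preimages act alike, and the stated γ13 sign chooses the sheet.


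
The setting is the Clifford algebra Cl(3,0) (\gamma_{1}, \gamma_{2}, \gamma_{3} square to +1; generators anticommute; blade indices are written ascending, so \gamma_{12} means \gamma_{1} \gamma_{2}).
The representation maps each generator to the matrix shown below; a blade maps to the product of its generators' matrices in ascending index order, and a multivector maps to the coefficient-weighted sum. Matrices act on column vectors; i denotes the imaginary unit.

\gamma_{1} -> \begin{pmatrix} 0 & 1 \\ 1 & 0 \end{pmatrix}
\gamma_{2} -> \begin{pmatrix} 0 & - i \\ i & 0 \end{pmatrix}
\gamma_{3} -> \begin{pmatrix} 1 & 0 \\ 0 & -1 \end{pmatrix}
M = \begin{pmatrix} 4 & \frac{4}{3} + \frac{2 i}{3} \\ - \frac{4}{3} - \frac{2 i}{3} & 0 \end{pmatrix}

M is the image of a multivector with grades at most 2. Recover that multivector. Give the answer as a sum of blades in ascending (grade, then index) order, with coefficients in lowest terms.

Method: 1, rho(\gamma_{1}), rho(\gamma_{2}), rho(\gamma_{3}) form a trace-orthogonal basis of the 2x2 complex matrices (tr(X Y) = 2 if X = Y, else 0), so M = m0*1 + m1*rho(\gamma_{1}) + m2*rho(\gamma_{2}) + m3*rho(\gamma_{3}) with m0 = tr(M)/2 = 2, m1 = tr(M rho(\gamma_{1}))/2 = 0, m2 = tr(M rho(\gamma_{2}))/2 = - \frac{2}{3} + \frac{4 i}{3}, m3 = tr(M rho(\gamma_{3}))/2 = 2.
Multiplying table entries, the bivector images are rho(\gamma_{12}) = i*rho(\gamma_{3}), rho(\gamma_{13}) = -i*rho(\gamma_{2}), rho(\gamma_{23}) = i*rho(\gamma_{1}); with real blade coefficients the real parts of m0..m3 are the coefficients of 1, \gamma_{1}, \gamma_{2}, \gamma_{3} and the imaginary parts give the bivectors (\gamma_{23}: Im m1, \gamma_{13}: -Im m2, \gamma_{12}: Im m3).
Answer: 2 - \frac{2}{3} \gamma_{2} + 2 \gamma_{3} - \frac{4}{3} \gamma_{13}


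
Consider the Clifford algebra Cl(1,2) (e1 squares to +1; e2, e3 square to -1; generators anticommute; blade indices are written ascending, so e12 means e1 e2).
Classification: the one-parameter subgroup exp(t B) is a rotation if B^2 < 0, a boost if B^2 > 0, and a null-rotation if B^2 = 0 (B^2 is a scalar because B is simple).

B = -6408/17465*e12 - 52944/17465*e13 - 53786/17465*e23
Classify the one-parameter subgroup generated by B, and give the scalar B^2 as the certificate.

B^2 term by term: the squares give (-6408/17465)^2*(e12)^2 + (-52944/17465)^2*(e13)^2 + (-53786/17465)^2*(e23)^2 = 41062464/305026225*(+1) + 2803067136/305026225*(+1) + 2892933796/305026225*(-1) = -4/25 (each basis 2-blade squares to minus the product of its generators' squares); cross terms between blades sharing an index anticommute and cancel. So B^2 = -4/25.
Answer: rotation, certificate B^2 = -4/25. The invariant at work: B^2 = -4/25 is unchanged by conjugation, hence its sign classifies the subgroup whatever basis B is written in.


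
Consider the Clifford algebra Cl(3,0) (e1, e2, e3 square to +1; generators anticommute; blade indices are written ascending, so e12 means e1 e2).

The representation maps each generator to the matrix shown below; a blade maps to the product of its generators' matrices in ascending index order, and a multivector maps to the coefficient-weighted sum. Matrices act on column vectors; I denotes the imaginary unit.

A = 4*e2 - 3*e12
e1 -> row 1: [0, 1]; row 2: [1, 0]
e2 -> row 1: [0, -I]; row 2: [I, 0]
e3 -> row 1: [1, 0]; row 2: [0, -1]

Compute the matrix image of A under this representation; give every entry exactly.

Bivector images (products of the table entries): rho(e12) = rho(e1)rho(e2) = row 1: [I, 0]; row 2: [0, -I].
M = (4)*rho(e2) + (-3)*rho(e12), summed entrywise:
Answer: row 1: [-3*I, -4*I]; row 2: [4*I, 3*I]


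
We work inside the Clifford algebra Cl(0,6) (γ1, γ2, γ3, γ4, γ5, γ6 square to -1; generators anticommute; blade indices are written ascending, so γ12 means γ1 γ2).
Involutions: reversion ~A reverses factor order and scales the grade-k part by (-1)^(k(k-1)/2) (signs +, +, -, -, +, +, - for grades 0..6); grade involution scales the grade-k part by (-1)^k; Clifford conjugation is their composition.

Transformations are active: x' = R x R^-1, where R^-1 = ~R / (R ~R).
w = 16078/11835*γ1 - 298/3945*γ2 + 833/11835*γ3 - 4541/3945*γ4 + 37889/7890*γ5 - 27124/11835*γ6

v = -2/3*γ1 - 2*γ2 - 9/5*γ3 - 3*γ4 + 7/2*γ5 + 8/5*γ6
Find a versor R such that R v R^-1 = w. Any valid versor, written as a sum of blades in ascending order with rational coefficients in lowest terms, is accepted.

Reasoning: v^2 = w^2 = -5669/180 since conjugation preserves the quadratic form; R = v + w = 8188/11835*γ1 - 8188/3945*γ2 - 4094/2367*γ3 - 16376/3945*γ4 + 32752/3945*γ5 - 8188/11835*γ6 is then valid when invertible, keeping its own part and reversing (v - w)/2.
Answer: 8188/11835*γ1 - 8188/3945*γ2 - 4094/2367*γ3 - 16376/3945*γ4 + 32752/3945*γ5 - 8188/11835*γ6


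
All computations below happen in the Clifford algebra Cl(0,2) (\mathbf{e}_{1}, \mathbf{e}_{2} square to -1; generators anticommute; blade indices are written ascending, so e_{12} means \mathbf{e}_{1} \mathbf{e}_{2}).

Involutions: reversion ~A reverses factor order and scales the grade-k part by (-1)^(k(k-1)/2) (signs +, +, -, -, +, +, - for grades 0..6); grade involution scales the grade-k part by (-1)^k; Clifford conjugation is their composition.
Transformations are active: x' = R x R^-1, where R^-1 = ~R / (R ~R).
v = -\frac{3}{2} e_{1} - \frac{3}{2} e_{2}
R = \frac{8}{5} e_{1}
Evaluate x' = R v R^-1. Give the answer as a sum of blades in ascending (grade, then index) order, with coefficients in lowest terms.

~R = \frac{8}{5} e_{1}, and R ~R = -\frac{64}{25}, so R^-1 = ~R / (-\frac{64}{25}).
R v = \frac{12}{5} - \frac{12}{5} e_{12}
Answer: -\frac{3}{2} e_{1} + \frac{3}{2} e_{2}


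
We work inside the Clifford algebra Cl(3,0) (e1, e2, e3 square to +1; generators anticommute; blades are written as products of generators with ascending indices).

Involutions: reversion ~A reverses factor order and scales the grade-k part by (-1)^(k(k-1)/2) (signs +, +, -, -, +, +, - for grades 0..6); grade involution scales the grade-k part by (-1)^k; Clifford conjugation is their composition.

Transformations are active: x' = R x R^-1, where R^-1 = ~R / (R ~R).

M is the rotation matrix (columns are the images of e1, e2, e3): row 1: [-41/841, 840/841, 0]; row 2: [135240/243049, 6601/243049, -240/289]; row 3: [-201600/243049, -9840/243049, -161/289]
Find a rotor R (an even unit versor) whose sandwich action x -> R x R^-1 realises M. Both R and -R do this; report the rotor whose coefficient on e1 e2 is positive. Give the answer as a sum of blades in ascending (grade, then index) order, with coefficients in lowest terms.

Method: write R = a + b12*e1 e2 + b13*e1 e3 + b23*e2 e3 with a^2 + b12^2 + b13^2 + b23^2 = 1 (so R^-1 = ~R). Expanding the columns R e_j ~R gives tr M = 4a^2 - 1 and, from the antisymmetric part, M21 - M12 = -4a*b12, M13 - M31 = 4a*b13, M32 - M23 = -4a*b23.
Here tr M = -140649/243049, so a^2 = (1 + tr M)/4 = 25600/243049 and a = ±160/493. Taking a = 160/493: M21 - M12 = -107520/243049, M13 - M31 = 201600/243049, M32 - M23 = 192000/243049, giving b12 = 168/493, b13 = 315/493, b23 = -300/493, i.e. R = 160/493 + 168/493*e1 e2 + 315/493*e1 e3 - 300/493*e2 e3.
Its e1 e2 coefficient is already positive.
Answer: 160/493 + 168/493*e1 e2 + 315/493*e1 e3 - 300/493*e2 e3. Sheet selection: the two-to-one cover makes ±R indistinguishable at the matrix level (trace -140649/243049), so uniqueness comes from the required sign on e1 e2.
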